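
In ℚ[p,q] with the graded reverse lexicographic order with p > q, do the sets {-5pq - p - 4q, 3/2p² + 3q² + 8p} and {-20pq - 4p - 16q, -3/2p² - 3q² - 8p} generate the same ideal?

Yes, the ideals are equal.

Since reduced Gröbner bases are canonical representatives of ideals under a given ordering, it suffices to compute and compare them.
Buchberger on the first generating set:
f_1 = -5pq - p - 4q, LT = pq.
f_2 = 3/2p² + 3q² + 8p, LT = p².

S(f_1,f_2): lcm = p²q. S = -2q³ + ⅕p² - 68/15pq.
  reduce S modulo (f_1, f_2):
  remainder -2q³ - ⅖q² - 4/25p + 272/75q ≠ 0; add g_3 = -2q³ - ⅖q² - 4/25p + 272/75q to the basis.

The other S-polynomials (S(f_1,g_3), S(f_2,g_3)) all reduce to 0 modulo the current basis, so we have a Gröbner basis.
Inter-reduce: drop elements whose leading term is divisible by another's, tail-reduce, and make monic.
Reduced Gröbner basis: {q³ + ⅕q² + 2/25p - 136/75q, p² + 2q² + 16/3p, pq + ⅕p + ⅘q}.

Buchberger on the second generating set:
h_1 = -20pq - 4p - 16q, LT = pq.
h_2 = -3/2p² - 3q² - 8p, LT = p².

S(h_1,h_2): lcm = p²q. S = -2q³ + ⅕p² - 68/15pq.
  reduce S modulo (h_1, h_2):
  remainder -2q³ - ⅖q² - 4/25p + 272/75q ≠ 0; add k_3 = -2q³ - ⅖q² - 4/25p + 272/75q to the basis.

The other S-polynomials (S(h_1,k_3), S(h_2,k_3)) all reduce to 0 modulo the current basis, so we have a Gröbner basis.
Inter-reduce: drop elements whose leading term is divisible by another's, tail-reduce, and make monic.
Reduced Gröbner basis: {q³ + ⅕q² + 2/25p - 136/75q, p² + 2q² + 16/3p, pq + ⅕p + ⅘q}.

Same reduced basis, so the two generating sets span the same ideal.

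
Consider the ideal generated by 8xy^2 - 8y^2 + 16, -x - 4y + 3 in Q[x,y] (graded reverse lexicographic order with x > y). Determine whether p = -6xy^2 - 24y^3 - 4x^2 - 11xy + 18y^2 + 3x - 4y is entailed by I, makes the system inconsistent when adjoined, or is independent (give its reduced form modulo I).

First compute the reduced Gröbner basis of I by Buchberger's algorithm.
f_1 = 8xy^2 - 8y^2 + 16, LT = xy^2.
f_2 = -x - 4y + 3, LT = x.

S(f_1,f_2): lcm = xy^2. S = -4y^3 + 2y^2 + 2.
  leading term y^3: no divisor's leading term divides it; move -4y^3 to the remainder.
  leading term y^2: no divisor's leading term divides it; move 2y^2 to the remainder.
  leading term 1: no divisor's leading term divides it; move 2 to the remainder.
  remainder -4y^3 + 2y^2 + 2 ≠ 0; add h_3 = -4y^3 + 2y^2 + 2 to the basis.

The other S-polynomials (S(f_1,h_3), S(f_2,h_3)) all reduce to 0 modulo the current basis, so we have a Gröbner basis.
Inter-reduce: drop elements whose leading term is divisible by another's, tail-reduce, and make monic.
Reduced Gröbner basis: {y^3 - 1/2y^2 - 1/2, x + 4y - 3}.
Label its elements g_1 = y^3 - 1/2y^2 - 1/2, g_2 = x + 4y - 3.

Reduce p = -6xy^2 - 24y^3 - 4x^2 - 11xy + 18y^2 + 3x - 4y modulo G:
  leading term xy^2: subtract (-6y^2)·g_2 from -6xy^2 - 24y^3 - 4x^2 - 11xy + 18y^2 + 3x - 4y → -4x^2 - 11xy + 3x - 4y
  leading term x^2: subtract (-4x)·g_2 from -4x^2 - 11xy + 3x - 4y → 5xy - 9x - 4y
  leading term xy: subtract (5y)·g_2 from 5xy - 9x - 4y → -20y^2 - 9x + 11y
  leading term y^2: no divisor's leading term divides it; move -20y^2 to the remainder.
  leading term x: subtract (-9)·g_2 from -9x + 11y → 47y - 27
  leading term y: no divisor's leading term divides it; move 47y to the remainder.
  leading term 1: no divisor's leading term divides it; move -27 to the remainder.
  normal form = -20y^2 + 47y - 27.
The normal form is nonzero, so p ∉ I. Since p minus its normal form lies in I, I + (p) = I + (r) where r = -20y^2 + 47y - 27; decide whether this ideal is the whole ring.
Run Buchberger on G together with r (pairs among the g_i already reduce to 0 since G is a Gröbner basis):
g_1 = y^3 - 1/2y^2 - 1/2, LT = y^3.
g_2 = x + 4y - 3, LT = x.
r = -20y^2 + 47y - 27, LT = y^2.

S(g_1,r): lcm = y^3. S = 37/20y^2 - 27/20y - 1/2.
  leading term y^2: subtract (-37/400)·r from 37/20y^2 - 27/20y - 1/2 → 1199/400y - 1199/400
  leading term y: no divisor's leading term divides it; move 1199/400y to the remainder.
  leading term 1: no divisor's leading term divides it; move -1199/400 to the remainder.
  remainder 1199/400y - 1199/400 ≠ 0; add m_4 = 1199/400y - 1199/400 to the basis.

The other S-polynomials (S(g_1,g_2), S(g_2,r), S(g_1,m_4), S(g_2,m_4), S(r,m_4)) all reduce to 0 modulo the current basis, so we have a Gröbner basis.
Inter-reduce: drop elements whose leading term is divisible by another's, tail-reduce, and make monic.
Reduced Gröbner basis: {x + 1, y - 1}.
The reduced Gröbner basis of I + (p) is {x + 1, y - 1} ≠ {1}, a proper ideal, so the enlarged system stays consistent: p is independent of I, with normal form -20y^2 + 47y - 27.

-6xy^2 - 24y^3 - 4x^2 - 11xy + 18y^2 + 3x - 4y is independent of I; its normal form modulo I is -20y^2 + 47y - 27.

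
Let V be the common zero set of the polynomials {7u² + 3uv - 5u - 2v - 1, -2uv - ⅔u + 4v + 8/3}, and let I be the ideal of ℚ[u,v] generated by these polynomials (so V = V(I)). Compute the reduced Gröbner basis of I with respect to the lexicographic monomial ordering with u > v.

G = {u + 6/7v² + 61/14v + 5/2, v³ + 65/12v² + 125/18v + 91/36}

f_1 = 7u² + 3uv - 5u - 2v - 1, LT = u².
f_2 = -2uv - ⅔u + 4v + 8/3, LT = uv.

S(f_1,f_2): lcm = u²v. S = -⅓u² + 3/7uv² + 9/7uv + 4/3u - 2/7v² - 1/7v.
  leading term u²: subtract (-1/21)·f_1 from -⅓u² + 3/7uv² + 9/7uv + 4/3u - 2/7v² - 1/7v → 3/7uv² + 10/7uv + 23/21u - 2/7v² - 5/21v - 1/21
  leading term uv²: subtract (-3/14v)·f_2 from 3/7uv² + 10/7uv + 23/21u - 2/7v² - 5/21v - 1/21 → 9/7uv + 23/21u + 4/7v² + ⅓v - 1/21
  leading term uv: subtract (-9/14)·f_2 from 9/7uv + 23/21u + 4/7v² + ⅓v - 1/21 → ⅔u + 4/7v² + 61/21v + 5/3
  leading term u: no divisor's leading term divides it; move ⅔u to the remainder.
  leading term v²: no divisor's leading term divides it; move 4/7v² to the remainder.
  leading term v: no divisor's leading term divides it; move 61/21v to the remainder.
  leading term 1: no divisor's leading term divides it; move 5/3 to the remainder.
  remainder ⅔u + 4/7v² + 61/21v + 5/3 ≠ 0; add g_3 = ⅔u + 4/7v² + 61/21v + 5/3 to the basis.

S(f_2,g_3): lcm = uv. S = ⅓u - 6/7v³ - 61/14v² - 9/2v - 4/3.
  leading term u: subtract (½)·g_3 from ⅓u - 6/7v³ - 61/14v² - 9/2v - 4/3 → -6/7v³ - 65/14v² - 125/21v - 13/6
  leading term v³: no divisor's leading term divides it; move -6/7v³ to the remainder.
  leading term v²: no divisor's leading term divides it; move -65/14v² to the remainder.
  leading term v: no divisor's leading term divides it; move -125/21v to the remainder.
  leading term 1: no divisor's leading term divides it; move -13/6 to the remainder.
  remainder -6/7v³ - 65/14v² - 125/21v - 13/6 ≠ 0; add g_4 = -6/7v³ - 65/14v² - 125/21v - 13/6 to the basis.

The other S-polynomials (S(f_1,g_3), S(f_1,g_4), S(f_2,g_4), S(g_3,g_4)) all reduce to 0 modulo the current basis, so we have a Gröbner basis.
Inter-reduce: drop elements whose leading term is divisible by another's, tail-reduce, and make monic.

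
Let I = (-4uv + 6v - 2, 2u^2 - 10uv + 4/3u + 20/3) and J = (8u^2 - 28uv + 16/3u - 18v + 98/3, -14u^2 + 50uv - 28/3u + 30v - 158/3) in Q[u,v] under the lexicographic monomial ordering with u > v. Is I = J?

No, the ideals differ.

Equality of ideals is decidable: compute both reduced Gröbner bases (unique for the ordering) and check whether they agree.
Buchberger on the first generating set:
f_1 = -4uv + 6v - 2, LT = uv.
f_2 = 2u^2 - 10uv + 4/3u + 20/3, LT = u^2.

S(f_1,f_2): lcm = u^2v. S = 5uv^2 - 13/6uv + 1/2u - 10/3v.
  leading term uv^2: subtract (-5/4v)·f_1 from 5uv^2 - 13/6uv + 1/2u - 10/3v → -13/6uv + 1/2u + 15/2v^2 - 35/6v
  leading term uv: subtract (13/24)·f_1 from -13/6uv + 1/2u + 15/2v^2 - 35/6v → 1/2u + 15/2v^2 - 109/12v + 13/12
  leading term u: no divisor's leading term divides it; move 1/2u to the remainder.
  leading term v^2: no divisor's leading term divides it; move 15/2v^2 to the remainder.
  leading term v: no divisor's leading term divides it; move -109/12v to the remainder.
  leading term 1: no divisor's leading term divides it; move 13/12 to the remainder.
  remainder 1/2u + 15/2v^2 - 109/12v + 13/12 ≠ 0; add g_3 = 1/2u + 15/2v^2 - 109/12v + 13/12 to the basis.

S(f_1,g_3): lcm = uv. S = -15v^3 + 109/6v^2 - 11/3v + 1/2.
  leading term v^3: no divisor's leading term divides it; move -15v^3 to the remainder.
  leading term v^2: no divisor's leading term divides it; move 109/6v^2 to the remainder.
  leading term v: no divisor's leading term divides it; move -11/3v to the remainder.
  leading term 1: no divisor's leading term divides it; move 1/2 to the remainder.
  remainder -15v^3 + 109/6v^2 - 11/3v + 1/2 ≠ 0; add g_4 = -15v^3 + 109/6v^2 - 11/3v + 1/2 to the basis.

The other S-polynomials (S(f_2,g_3), S(f_1,g_4), S(f_2,g_4), S(g_3,g_4)) all reduce to 0 modulo the current basis, so we have a Gröbner basis.
Inter-reduce: drop elements whose leading term is divisible by another's, tail-reduce, and make monic.
Reduced Gröbner basis: {u + 15v^2 - 109/6v + 13/6, v^3 - 109/90v^2 + 11/45v - 1/30}.

Buchberger on the second generating set:
h_1 = 8u^2 - 28uv + 16/3u - 18v + 98/3, LT = u^2.
h_2 = -14u^2 + 50uv - 28/3u + 30v - 158/3, LT = u^2.

S(h_1,h_2): lcm = u^2. S = 1/14uv - 3/28v + 9/28.
  leading term uv: no divisor's leading term divides it; move 1/14uv to the remainder.
  leading term v: no divisor's leading term divides it; move -3/28v to the remainder.
  leading term 1: no divisor's leading term divides it; move 9/28 to the remainder.
  remainder 1/14uv - 3/28v + 9/28 ≠ 0; add k_3 = 1/14uv - 3/28v + 9/28 to the basis.

S(h_1,k_3): lcm = u^2v. S = -7/2uv^2 + 13/6uv - 9/2u - 9/4v^2 + 49/12v.
  leading term uv^2: subtract (-49v)·k_3 from -7/2uv^2 + 13/6uv - 9/2u - 9/4v^2 + 49/12v → 13/6uv - 9/2u - 15/2v^2 + 119/6v
  leading term uv: subtract (91/3)·k_3 from 13/6uv - 9/2u - 15/2v^2 + 119/6v → -9/2u - 15/2v^2 + 277/12v - 39/4
  leading term u: no divisor's leading term divides it; move -9/2u to the remainder.
  leading term v^2: no divisor's leading term divides it; move -15/2v^2 to the remainder.
  leading term v: no divisor's leading term divides it; move 277/12v to the remainder.
  leading term 1: no divisor's leading term divides it; move -39/4 to the remainder.
  remainder -9/2u - 15/2v^2 + 277/12v - 39/4 ≠ 0; add k_4 = -9/2u - 15/2v^2 + 277/12v - 39/4 to the basis.

S(k_3,k_4): lcm = uv. S = -5/3v^3 + 277/54v^2 - 11/3v + 9/2.
  leading term v^3: no divisor's leading term divides it; move -5/3v^3 to the remainder.
  leading term v^2: no divisor's leading term divides it; move 277/54v^2 to the remainder.
  leading term v: no divisor's leading term divides it; move -11/3v to the remainder.
  leading term 1: no divisor's leading term divides it; move 9/2 to the remainder.
  remainder -5/3v^3 + 277/54v^2 - 11/3v + 9/2 ≠ 0; add k_5 = -5/3v^3 + 277/54v^2 - 11/3v + 9/2 to the basis.

The other S-polynomials (S(h_2,k_3), S(h_1,k_4), S(h_2,k_4), S(h_1,k_5), S(h_2,k_5), S(k_3,k_5), S(k_4,k_5)) all reduce to 0 modulo the current basis, so we have a Gröbner basis.
Inter-reduce: drop elements whose leading term is divisible by another's, tail-reduce, and make monic.
Reduced Gröbner basis: {u + 5/3v^2 - 277/54v + 13/6, v^3 - 277/90v^2 + 11/5v - 27/10}.

Since the reduced bases disagree, the two ideals are not the same.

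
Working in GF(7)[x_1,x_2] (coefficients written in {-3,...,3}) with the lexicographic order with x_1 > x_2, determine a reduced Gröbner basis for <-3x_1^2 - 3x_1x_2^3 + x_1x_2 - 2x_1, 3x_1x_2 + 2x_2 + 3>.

G = {x_1 + 3x_2^4 + x_2^3 - x_2^2 + 2x_2, x_2^5 - 2x_2^4 + 2x_2^3 + 3x_2^2 - x_2 + 2}

f_1 = -3x_1^2 - 3x_1x_2^3 + x_1x_2 - 2x_1, LT = x_1^2.
f_2 = 3x_1x_2 + 2x_2 + 3, LT = x_1x_2.

S(f_1,f_2): lcm = x_1^2x_2. S = x_1x_2^4 + 2x_1x_2^2 - x_1.
  reduce S modulo (f_1, f_2):
  remainder -x_1 - 3x_2^4 - x_2^3 + x_2^2 - 2x_2 ≠ 0; add g_3 = -x_1 - 3x_2^4 - x_2^3 + x_2^2 - 2x_2 to the basis.

S(f_2,g_3): lcm = x_1x_2. S = -3x_2^5 - x_2^4 + x_2^3 - 2x_2^2 + 3x_2 + 1.
  reduce S modulo (f_1, f_2, g_3):
  remainder -3x_2^5 - x_2^4 + x_2^3 - 2x_2^2 + 3x_2 + 1 ≠ 0; add g_4 = -3x_2^5 - x_2^4 + x_2^3 - 2x_2^2 + 3x_2 + 1 to the basis.

The other S-polynomials (S(f_1,g_3), S(f_1,g_4), S(f_2,g_4), S(g_3,g_4)) all reduce to 0 modulo the current basis, so we have a Gröbner basis.
Inter-reduce: drop elements whose leading term is divisible by another's, tail-reduce, and make monic.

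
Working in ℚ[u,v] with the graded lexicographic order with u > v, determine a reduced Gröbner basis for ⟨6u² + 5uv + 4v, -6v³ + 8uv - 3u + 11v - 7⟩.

G = {v³ - 4/3uv + ½u - 11/6v + 7/6, u² + ⅚uv + ⅔v}

The reduced Gröbner basis is the canonical form of the ideal for this ordering.

f_1 = 6u² + 5uv + 4v, LT = u².
f_2 = -6v³ + 8uv - 3u + 11v - 7, LT = v³.

The S-polynomials (S(f_1,f_2)) all reduce to 0 modulo the current basis, so we have a Gröbner basis.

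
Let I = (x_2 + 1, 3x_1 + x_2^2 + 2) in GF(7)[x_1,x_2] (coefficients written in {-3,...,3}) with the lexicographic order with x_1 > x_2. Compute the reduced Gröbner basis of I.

The reduced Gröbner basis is the canonical form of the ideal for this ordering.

f_1 = x_2 + 1, LT = x_2.
f_2 = 3x_1 + x_2^2 + 2, LT = x_1.

The S-polynomials (S(f_1,f_2)) all reduce to 0 modulo the current basis, so we have a Gröbner basis.

G = {x_1 + 1, x_2 + 1}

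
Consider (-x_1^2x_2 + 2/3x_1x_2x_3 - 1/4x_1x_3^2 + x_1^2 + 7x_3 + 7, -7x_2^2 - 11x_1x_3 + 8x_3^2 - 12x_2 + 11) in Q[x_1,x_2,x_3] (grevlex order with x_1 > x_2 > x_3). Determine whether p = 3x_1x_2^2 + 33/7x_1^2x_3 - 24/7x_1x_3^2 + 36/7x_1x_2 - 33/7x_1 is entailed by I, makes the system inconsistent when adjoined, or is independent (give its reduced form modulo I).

First compute the reduced Gröbner basis of I by Buchberger's algorithm.
f_1 = -x_1^2x_2 + 2/3x_1x_2x_3 - 1/4x_1x_3^2 + x_1^2 + 7x_3 + 7, LT = x_1^2x_2.
f_2 = -7x_2^2 - 11x_1x_3 + 8x_3^2 - 12x_2 + 11, LT = x_2^2.

S(f_1,f_2): lcm = x_1^2x_2^2. S = -11/7x_1^3x_3 - 2/3x_1x_2^2x_3 + 8/7x_1^2x_3^2 + 1/4x_1x_2x_3^2 - 19/7x_1^2x_2 + 11/7x_1^2 - 7x_2x_3 - 7x_2.
  leading term x_1^3x_3: no divisor's leading term divides it; move -11/7x_1^3x_3 to the remainder.
  leading term x_1x_2^2x_3: subtract (2/21x_1x_3)·f_2 from -2/3x_1x_2^2x_3 + 8/7x_1^2x_3^2 + 1/4x_1x_2x_3^2 - 19/7x_1^2x_2 + 11/7x_1^2 - 7x_2x_3 - 7x_2 → 46/21x_1^2x_3^2 + 1/4x_1x_2x_3^2 - 16/21x_1x_3^3 - 19/7x_1^2x_2 + 8/7x_1x_2x_3 + 11/7x_1^2 - 22/21x_1x_3 - 7x_2x_3 - 7x_2
  leading term x_1^2x_3^2: no divisor's leading term divides it; move 46/21x_1^2x_3^2 to the remainder.
  leading term x_1x_2x_3^2: no divisor's leading term divides it; move 1/4x_1x_2x_3^2 to the remainder.
  leading term x_1x_3^3: no divisor's leading term divides it; move -16/21x_1x_3^3 to the remainder.
  leading term x_1^2x_2: subtract (19/7)·f_1 from -19/7x_1^2x_2 + 8/7x_1x_2x_3 + 11/7x_1^2 - 22/21x_1x_3 - 7x_2x_3 - 7x_2 → -2/3x_1x_2x_3 + 19/28x_1x_3^2 - 8/7x_1^2 - 22/21x_1x_3 - 7x_2x_3 - 7x_2 - 19x_3 - 19
  leading term x_1x_2x_3: no divisor's leading term divides it; move -2/3x_1x_2x_3 to the remainder.
  leading term x_1x_3^2: no divisor's leading term divides it; move 19/28x_1x_3^2 to the remainder.
  leading term x_1^2: no divisor's leading term divides it; move -8/7x_1^2 to the remainder.
  leading term x_1x_3: no divisor's leading term divides it; move -22/21x_1x_3 to the remainder.
  leading term x_2x_3: no divisor's leading term divides it; move -7x_2x_3 to the remainder.
  leading term x_2: no divisor's leading term divides it; move -7x_2 to the remainder.
  leading term x_3: no divisor's leading term divides it; move -19x_3 to the remainder.
  leading term 1: no divisor's leading term divides it; move -19 to the remainder.
  remainder -11/7x_1^3x_3 + 46/21x_1^2x_3^2 + 1/4x_1x_2x_3^2 - 16/21x_1x_3^3 - 2/3x_1x_2x_3 + 19/28x_1x_3^2 - 8/7x_1^2 - 22/21x_1x_3 - 7x_2x_3 - 7x_2 - 19x_3 - 19 ≠ 0; add h_3 = -11/7x_1^3x_3 + 46/21x_1^2x_3^2 + 1/4x_1x_2x_3^2 - 16/21x_1x_3^3 - 2/3x_1x_2x_3 + 19/28x_1x_3^2 - 8/7x_1^2 - 22/21x_1x_3 - 7x_2x_3 - 7x_2 - 19x_3 - 19 to the basis.

S(f_1,h_3): lcm = x_1^3x_2x_3. S = 8/11x_1^2x_2x_3^2 + 7/44x_1x_2^2x_3^2 + 1/4x_1^2x_3^3 - 16/33x_1x_2x_3^3 - x_1^3x_3 - 14/33x_1x_2^2x_3 + 19/44x_1x_2x_3^2 - 8/11x_1^2x_2 - 2/3x_1x_2x_3 - 49/11x_2^2x_3 - 7x_1x_3^2 - 49/11x_2^2 - 7x_1x_3 - 133/11x_2x_3 - 133/11x_2.
  leading term x_1^2x_2x_3^2: subtract (-8/11x_3^2)·f_1 from 8/11x_1^2x_2x_3^2 + 7/44x_1x_2^2x_3^2 + 1/4x_1^2x_3^3 - 16/33x_1x_2x_3^3 - x_1^3x_3 - 14/33x_1x_2^2x_3 + 19/44x_1x_2x_3^2 - 8/11x_1^2x_2 - 2/3x_1x_2x_3 - 49/11x_2^2x_3 - 7x_1x_3^2 - 49/11x_2^2 - 7x_1x_3 - 133/11x_2x_3 - 133/11x_2 → 7/44x_1x_2^2x_3^2 + 1/4x_1^2x_3^3 - 2/11x_1x_3^4 - x_1^3x_3 - 14/33x_1x_2^2x_3 + 8/11x_1^2x_3^2 + 19/44x_1x_2x_3^2 - 8/11x_1^2x_2 - 2/3x_1x_2x_3 - 49/11x_2^2x_3 - 7x_1x_3^2 + 56/11x_3^3 - 49/11x_2^2 - 7x_1x_3 - 133/11x_2x_3 + 56/11x_3^2 - 133/11x_2
  leading term x_1x_2^2x_3^2: subtract (-1/44x_1x_3^2)·f_2 from 7/44x_1x_2^2x_3^2 + 1/4x_1^2x_3^3 - 2/11x_1x_3^4 - x_1^3x_3 - 14/33x_1x_2^2x_3 + 8/11x_1^2x_3^2 + 19/44x_1x_2x_3^2 - 8/11x_1^2x_2 - 2/3x_1x_2x_3 - 49/11x_2^2x_3 - 7x_1x_3^2 + 56/11x_3^3 - 49/11x_2^2 - 7x_1x_3 - 133/11x_2x_3 + 56/11x_3^2 - 133/11x_2 → -x_1^3x_3 - 14/33x_1x_2^2x_3 + 8/11x_1^2x_3^2 + 7/44x_1x_2x_3^2 - 8/11x_1^2x_2 - 2/3x_1x_2x_3 - 49/11x_2^2x_3 - 27/4x_1x_3^2 + 56/11x_3^3 - 49/11x_2^2 - 7x_1x_3 - 133/11x_2x_3 + 56/11x_3^2 - 133/11x_2
  leading term x_1^3x_3: subtract (7/11)·h_3 from -x_1^3x_3 - 14/33x_1x_2^2x_3 + 8/11x_1^2x_3^2 + 7/44x_1x_2x_3^2 - 8/11x_1^2x_2 - 2/3x_1x_2x_3 - 49/11x_2^2x_3 - 27/4x_1x_3^2 + 56/11x_3^3 - 49/11x_2^2 - 7x_1x_3 - 133/11x_2x_3 + 56/11x_3^2 - 133/11x_2 → -14/33x_1x_2^2x_3 - 2/3x_1^2x_3^2 + 16/33x_1x_3^3 - 8/11x_1^2x_2 - 8/33x_1x_2x_3 - 49/11x_2^2x_3 - 79/11x_1x_3^2 + 56/11x_3^3 + 8/11x_1^2 - 49/11x_2^2 - 19/3x_1x_3 - 84/11x_2x_3 + 56/11x_3^2 - 84/11x_2 + 133/11x_3 + 133/11
  leading term x_1x_2^2x_3: subtract (2/33x_1x_3)·f_2 from -14/33x_1x_2^2x_3 - 2/3x_1^2x_3^2 + 16/33x_1x_3^3 - 8/11x_1^2x_2 - 8/33x_1x_2x_3 - 49/11x_2^2x_3 - 79/11x_1x_3^2 + 56/11x_3^3 + 8/11x_1^2 - 49/11x_2^2 - 19/3x_1x_3 - 84/11x_2x_3 + 56/11x_3^2 - 84/11x_2 + 133/11x_3 + 133/11 → -8/11x_1^2x_2 + 16/33x_1x_2x_3 - 49/11x_2^2x_3 - 79/11x_1x_3^2 + 56/11x_3^3 + 8/11x_1^2 - 49/11x_2^2 - 7x_1x_3 - 84/11x_2x_3 + 56/11x_3^2 - 84/11x_2 + 133/11x_3 + 133/11
  leading term x_1^2x_2: subtract (8/11)·f_1 from -8/11x_1^2x_2 + 16/33x_1x_2x_3 - 49/11x_2^2x_3 - 79/11x_1x_3^2 + 56/11x_3^3 + 8/11x_1^2 - 49/11x_2^2 - 7x_1x_3 - 84/11x_2x_3 + 56/11x_3^2 - 84/11x_2 + 133/11x_3 + 133/11 → -49/11x_2^2x_3 - 7x_1x_3^2 + 56/11x_3^3 - 49/11x_2^2 - 7x_1x_3 - 84/11x_2x_3 + 56/11x_3^2 - 84/11x_2 + 7x_3 + 7
  leading term x_2^2x_3: subtract (7/11x_3)·f_2 from -49/11x_2^2x_3 - 7x_1x_3^2 + 56/11x_3^3 - 49/11x_2^2 - 7x_1x_3 - 84/11x_2x_3 + 56/11x_3^2 - 84/11x_2 + 7x_3 + 7 → -49/11x_2^2 - 7x_1x_3 + 56/11x_3^2 - 84/11x_2 + 7
  leading term x_2^2: subtract (7/11)·f_2 from -49/11x_2^2 - 7x_1x_3 + 56/11x_3^2 - 84/11x_2 + 7 → 0
  remainder 0.

S(f_2,h_3): leading monomials are coprime, so the S-polynomial reduces to 0 (Buchberger's first criterion).
Every S-polynomial of the final basis reduces to 0, so we have a Gröbner basis.
Inter-reduce: drop elements whose leading term is divisible by another's, tail-reduce, and make monic.
Reduced Gröbner basis: {x_1^3x_3 - 46/33x_1^2x_3^2 - 7/44x_1x_2x_3^2 + 16/33x_1x_3^3 + 14/33x_1x_2x_3 - 19/44x_1x_3^2 + 8/11x_1^2 + 2/3x_1x_3 + 49/11x_2x_3 + 49/11x_2 + 133/11x_3 + 133/11, x_1^2x_2 - 2/3x_1x_2x_3 + 1/4x_1x_3^2 - x_1^2 - 7x_3 - 7, x_2^2 + 11/7x_1x_3 - 8/7x_3^2 + 12/7x_2 - 11/7}.
Label its elements g_1 = x_1^3x_3 - 46/33x_1^2x_3^2 - 7/44x_1x_2x_3^2 + 16/33x_1x_3^3 + 14/33x_1x_2x_3 - 19/44x_1x_3^2 + 8/11x_1^2 + 2/3x_1x_3 + 49/11x_2x_3 + 49/11x_2 + 133/11x_3 + 133/11, g_2 = x_1^2x_2 - 2/3x_1x_2x_3 + 1/4x_1x_3^2 - x_1^2 - 7x_3 - 7, g_3 = x_2^2 + 11/7x_1x_3 - 8/7x_3^2 + 12/7x_2 - 11/7.

Reduce p = 3x_1x_2^2 + 33/7x_1^2x_3 - 24/7x_1x_3^2 + 36/7x_1x_2 - 33/7x_1 modulo G:
  leading term x_1x_2^2: subtract (3x_1)·g_3 from 3x_1x_2^2 + 33/7x_1^2x_3 - 24/7x_1x_3^2 + 36/7x_1x_2 - 33/7x_1 → 0
  normal form = 0.
Since the normal form is 0, p ∈ I.

3x_1x_2^2 + 33/7x_1^2x_3 - 24/7x_1x_3^2 + 36/7x_1x_2 - 33/7x_1 lies in I (it reduces to 0).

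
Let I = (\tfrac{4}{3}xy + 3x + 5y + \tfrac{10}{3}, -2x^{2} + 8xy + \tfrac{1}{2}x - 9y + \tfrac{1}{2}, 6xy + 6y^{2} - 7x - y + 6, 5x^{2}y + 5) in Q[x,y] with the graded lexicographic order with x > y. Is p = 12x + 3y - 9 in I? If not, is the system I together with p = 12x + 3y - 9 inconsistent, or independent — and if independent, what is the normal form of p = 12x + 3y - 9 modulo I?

First compute the reduced Gröbner basis of I by Buchberger's algorithm.
f_1 = \tfrac{4}{3}xy + 3x + 5y + \tfrac{10}{3}, LT = xy.
f_2 = -2x^{2} + 8xy + \tfrac{1}{2}x - 9y + \tfrac{1}{2}, LT = x^{2}.
f_3 = 6xy + 6y^{2} - 7x - y + 6, LT = xy.
f_4 = 5x^{2}y + 5, LT = x^{2}y.

S(f_1,f_2): lcm = x^{2}y. S = 4xy^{2} + \tfrac{9}{4}x^{2} + 4xy - \tfrac{9}{2}y^{2} + \tfrac{5}{2}x + \tfrac{1}{4}y.
  leading term xy^{2}: subtract (3y)·f_1 from 4xy^{2} + \tfrac{9}{4}x^{2} + 4xy - \tfrac{9}{2}y^{2} + \tfrac{5}{2}x + \tfrac{1}{4}y → \tfrac{9}{4}x^{2} - 5xy - \tfrac{39}{2}y^{2} + \tfrac{5}{2}x - \tfrac{39}{4}y
  leading term x^{2}: subtract (-\tfrac{9}{8})·f_2 from \tfrac{9}{4}x^{2} - 5xy - \tfrac{39}{2}y^{2} + \tfrac{5}{2}x - \tfrac{39}{4}y → 4xy - \tfrac{39}{2}y^{2} + \tfrac{49}{16}x - \tfrac{159}{8}y + \tfrac{9}{16}
  leading term xy: subtract (3)·f_1 from 4xy - \tfrac{39}{2}y^{2} + \tfrac{49}{16}x - \tfrac{159}{8}y + \tfrac{9}{16} → -\tfrac{39}{2}y^{2} - \tfrac{95}{16}x - \tfrac{279}{8}y - \tfrac{151}{16}
  leading term y^{2}: no divisor's leading term divides it; move -\tfrac{39}{2}y^{2} to the remainder.
  leading term x: no divisor's leading term divides it; move -\tfrac{95}{16}x to the remainder.
  leading term y: no divisor's leading term divides it; move -\tfrac{279}{8}y to the remainder.
  leading term 1: no divisor's leading term divides it; move -\tfrac{151}{16} to the remainder.
  remainder -\tfrac{39}{2}y^{2} - \tfrac{95}{16}x - \tfrac{279}{8}y - \tfrac{151}{16} ≠ 0; add h_5 = -\tfrac{39}{2}y^{2} - \tfrac{95}{16}x - \tfrac{279}{8}y - \tfrac{151}{16} to the basis.

S(f_1,f_3): lcm = xy. S = -y^{2} + \tfrac{41}{12}x + \tfrac{47}{12}y + \tfrac{3}{2}.
  leading term y^{2}: subtract (\tfrac{2}{39})·h_5 from -y^{2} + \tfrac{41}{12}x + \tfrac{47}{12}y + \tfrac{3}{2} → \tfrac{387}{104}x + \tfrac{445}{78}y + \tfrac{619}{312}
  leading term x: no divisor's leading term divides it; move \tfrac{387}{104}x to the remainder.
  leading term y: no divisor's leading term divides it; move \tfrac{445}{78}y to the remainder.
  leading term 1: no divisor's leading term divides it; move \tfrac{619}{312} to the remainder.
  remainder \tfrac{387}{104}x + \tfrac{445}{78}y + \tfrac{619}{312} ≠ 0; add h_6 = \tfrac{387}{104}x + \tfrac{445}{78}y + \tfrac{619}{312} to the basis.

S(f_1,f_4): lcm = x^{2}y. S = \tfrac{9}{4}x^{2} + \tfrac{15}{4}xy + \tfrac{5}{2}x - 1.
  leading term x^{2}: subtract (-\tfrac{9}{8})·f_2 from \tfrac{9}{4}x^{2} + \tfrac{15}{4}xy + \tfrac{5}{2}x - 1 → \tfrac{51}{4}xy + \tfrac{49}{16}x - \tfrac{81}{8}y - \tfrac{7}{16}
  leading term xy: subtract (\tfrac{153}{16})·f_1 from \tfrac{51}{4}xy + \tfrac{49}{16}x - \tfrac{81}{8}y - \tfrac{7}{16} → -\tfrac{205}{8}x - \tfrac{927}{16}y - \tfrac{517}{16}
  leading term x: subtract (-\tfrac{2665}{387})·h_6 from -\tfrac{205}{8}x - \tfrac{927}{16}y - \tfrac{517}{16} → -\tfrac{346447}{18576}y - \tfrac{346447}{18576}
  leading term y: no divisor's leading term divides it; move -\tfrac{346447}{18576}y to the remainder.
  leading term 1: no divisor's leading term divides it; move -\tfrac{346447}{18576} to the remainder.
  remainder -\tfrac{346447}{18576}y - \tfrac{346447}{18576} ≠ 0; add h_7 = -\tfrac{346447}{18576}y - \tfrac{346447}{18576} to the basis.

The other S-polynomials (S(f_2,f_3), S(f_2,f_4), S(f_3,f_4), S(f_1,h_5), S(f_2,h_5), S(f_3,h_5), S(f_4,h_5), S(f_1,h_6), S(f_2,h_6), S(f_3,h_6), S(f_4,h_6), S(h_5,h_6), S(f_1,h_7), S(f_2,h_7), S(f_3,h_7), S(f_4,h_7), S(h_5,h_7), S(h_6,h_7)) all reduce to 0 modulo the current basis, so we have a Gröbner basis.
Inter-reduce: drop elements whose leading term is divisible by another's, tail-reduce, and make monic.
Reduced Gröbner basis: {x - 1, y + 1}.
Label its elements g_1 = x - 1, g_2 = y + 1.

Reduce p = 12x + 3y - 9 modulo G:
  leading term x: subtract (12)·g_1 from 12x + 3y - 9 → 3y + 3
  leading term y: subtract (3)·g_2 from 3y + 3 → 0
  normal form = 0.
Since the normal form is 0, p ∈ I.

The remainder on division by a Gröbner basis is unique — it is the normal form.

12x + 3y - 9 lies in I (it reduces to 0).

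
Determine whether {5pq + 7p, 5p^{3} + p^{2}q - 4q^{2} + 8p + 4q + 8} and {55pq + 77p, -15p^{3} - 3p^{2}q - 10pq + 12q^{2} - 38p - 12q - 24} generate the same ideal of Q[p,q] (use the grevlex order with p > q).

Yes, the ideals are equal.

Two ideals are equal iff their reduced Gröbner bases coincide (the reduced basis is unique for a fixed ordering).
Buchberger on the first generating set:
f_1 = 5pq + 7p, LT = pq.
f_2 = 5p^{3} + p^{2}q - 4q^{2} + 8p + 4q + 8, LT = p^{3}.

S(f_1,f_2): lcm = p^{3}q. S = -\tfrac{1}{5}p^{2}q^{2} + \tfrac{7}{5}p^{3} + \tfrac{4}{5}q^{3} - \tfrac{8}{5}pq - \tfrac{4}{5}q^{2} - \tfrac{8}{5}q.
  reduce S modulo (f_1, f_2):
  remainder \tfrac{4}{5}q^{3} + \tfrac{8}{25}q^{2} - \tfrac{68}{25}q - \tfrac{56}{25} ≠ 0; add g_3 = \tfrac{4}{5}q^{3} + \tfrac{8}{25}q^{2} - \tfrac{68}{25}q - \tfrac{56}{25} to the basis.

The other S-polynomials (S(f_1,g_3), S(f_2,g_3)) all reduce to 0 modulo the current basis, so we have a Gröbner basis.
Inter-reduce: drop elements whose leading term is divisible by another's, tail-reduce, and make monic.
Reduced Gröbner basis: {p^{3} - \tfrac{7}{25}p^{2} - \tfrac{4}{5}q^{2} + \tfrac{8}{5}p + \tfrac{4}{5}q + \tfrac{8}{5}, q^{3} + \tfrac{2}{5}q^{2} - \tfrac{17}{5}q - \tfrac{14}{5}, pq + \tfrac{7}{5}p}.

Buchberger on the second generating set:
h_1 = 55pq + 77p, LT = pq.
h_2 = -15p^{3} - 3p^{2}q - 10pq + 12q^{2} - 38p - 12q - 24, LT = p^{3}.

S(h_1,h_2): lcm = p^{3}q. S = -\tfrac{1}{5}p^{2}q^{2} + \tfrac{7}{5}p^{3} - \tfrac{2}{3}pq^{2} + \tfrac{4}{5}q^{3} - \tfrac{38}{15}pq - \tfrac{4}{5}q^{2} - \tfrac{8}{5}q.
  reduce S modulo (h_1, h_2):
  remainder \tfrac{4}{5}q^{3} + \tfrac{8}{25}q^{2} - \tfrac{68}{25}q - \tfrac{56}{25} ≠ 0; add k_3 = \tfrac{4}{5}q^{3} + \tfrac{8}{25}q^{2} - \tfrac{68}{25}q - \tfrac{56}{25} to the basis.

The other S-polynomials (S(h_1,k_3), S(h_2,k_3)) all reduce to 0 modulo the current basis, so we have a Gröbner basis.
Inter-reduce: drop elements whose leading term is divisible by another's, tail-reduce, and make monic.
Reduced Gröbner basis: {p^{3} - \tfrac{7}{25}p^{2} - \tfrac{4}{5}q^{2} + \tfrac{8}{5}p + \tfrac{4}{5}q + \tfrac{8}{5}, q^{3} + \tfrac{2}{5}q^{2} - \tfrac{17}{5}q - \tfrac{14}{5}, pq + \tfrac{7}{5}p}.

Same reduced basis, so the two generating sets span the same ideal.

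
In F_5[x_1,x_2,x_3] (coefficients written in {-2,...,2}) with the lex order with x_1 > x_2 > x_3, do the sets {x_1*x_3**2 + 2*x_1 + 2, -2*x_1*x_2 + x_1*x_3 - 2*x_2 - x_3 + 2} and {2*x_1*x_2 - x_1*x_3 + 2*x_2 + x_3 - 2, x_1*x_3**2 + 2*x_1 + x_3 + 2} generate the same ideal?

No, the ideals differ.

Since reduced Gröbner bases are canonical representatives of ideals under a given ordering, it suffices to compute and compare them.
Buchberger on the first generating set:
f_1 = x_1*x_3**2 + 2*x_1 + 2, LT = x_1*x_3**2.
f_2 = -2*x_1*x_2 + x_1*x_3 - 2*x_2 - x_3 + 2, LT = x_1*x_2.

S(f_1,f_2): lcm = x_1*x_2*x_3**2. S = 2*x_1*x_2 - 2*x_1*x_3**3 - x_2*x_3**2 + 2*x_2 + 2*x_3**3 + x_3**2.
  leading term x_1*x_2: subtract (-1)·f_2 from 2*x_1*x_2 - 2*x_1*x_3**3 - x_2*x_3**2 + 2*x_2 + 2*x_3**3 + x_3**2 → -2*x_1*x_3**3 + x_1*x_3 - x_2*x_3**2 + 2*x_3**3 + x_3**2 - x_3 + 2
  leading term x_1*x_3**3: subtract (-2*x_3)·f_1 from -2*x_1*x_3**3 + x_1*x_3 - x_2*x_3**2 + 2*x_3**3 + x_3**2 - x_3 + 2 → -x_2*x_3**2 + 2*x_3**3 + x_3**2 - 2*x_3 + 2
  leading term x_2*x_3**2: no divisor's leading term divides it; move -x_2*x_3**2 to the remainder.
  leading term x_3**3: no divisor's leading term divides it; move 2*x_3**3 to the remainder.
  leading term x_3**2: no divisor's leading term divides it; move x_3**2 to the remainder.
  leading term x_3: no divisor's leading term divides it; move -2*x_3 to the remainder.
  leading term 1: no divisor's leading term divides it; move 2 to the remainder.
  remainder -x_2*x_3**2 + 2*x_3**3 + x_3**2 - 2*x_3 + 2 ≠ 0; add g_3 = -x_2*x_3**2 + 2*x_3**3 + x_3**2 - 2*x_3 + 2 to the basis.

The other S-polynomials (S(f_1,g_3), S(f_2,g_3)) all reduce to 0 modulo the current basis, so we have a Gröbner basis.
Inter-reduce: drop elements whose leading term is divisible by another's, tail-reduce, and make monic.
Reduced Gröbner basis: {x_1*x_2 + 2*x_1*x_3 + x_2 - 2*x_3 - 1, x_1*x_3**2 + 2*x_1 + 2, x_2*x_3**2 - 2*x_3**3 - x_3**2 + 2*x_3 - 2}.

Buchberger on the second generating set:
h_1 = 2*x_1*x_2 - x_1*x_3 + 2*x_2 + x_3 - 2, LT = x_1*x_2.
h_2 = x_1*x_3**2 + 2*x_1 + x_3 + 2, LT = x_1*x_3**2.

S(h_1,h_2): lcm = x_1*x_2*x_3**2. S = -2*x_1*x_2 + 2*x_1*x_3**3 + x_2*x_3**2 - x_2*x_3 - 2*x_2 - 2*x_3**3 - x_3**2.
  leading term x_1*x_2: subtract (-1)·h_1 from -2*x_1*x_2 + 2*x_1*x_3**3 + x_2*x_3**2 - x_2*x_3 - 2*x_2 - 2*x_3**3 - x_3**2 → 2*x_1*x_3**3 - x_1*x_3 + x_2*x_3**2 - x_2*x_3 - 2*x_3**3 - x_3**2 + x_3 - 2
  leading term x_1*x_3**3: subtract (2*x_3)·h_2 from 2*x_1*x_3**3 - x_1*x_3 + x_2*x_3**2 - x_2*x_3 - 2*x_3**3 - x_3**2 + x_3 - 2 → x_2*x_3**2 - x_2*x_3 - 2*x_3**3 + 2*x_3**2 + 2*x_3 - 2
  leading term x_2*x_3**2: no divisor's leading term divides it; move x_2*x_3**2 to the remainder.
  leading term x_2*x_3: no divisor's leading term divides it; move -x_2*x_3 to the remainder.
  leading term x_3**3: no divisor's leading term divides it; move -2*x_3**3 to the remainder.
  leading term x_3**2: no divisor's leading term divides it; move 2*x_3**2 to the remainder.
  leading term x_3: no divisor's leading term divides it; move 2*x_3 to the remainder.
  leading term 1: no divisor's leading term divides it; move -2 to the remainder.
  remainder x_2*x_3**2 - x_2*x_3 - 2*x_3**3 + 2*x_3**2 + 2*x_3 - 2 ≠ 0; add k_3 = x_2*x_3**2 - x_2*x_3 - 2*x_3**3 + 2*x_3**2 + 2*x_3 - 2 to the basis.

The other S-polynomials (S(h_1,k_3), S(h_2,k_3)) all reduce to 0 modulo the current basis, so we have a Gröbner basis.
Inter-reduce: drop elements whose leading term is divisible by another's, tail-reduce, and make monic.
Reduced Gröbner basis: {x_1*x_2 + 2*x_1*x_3 + x_2 - 2*x_3 - 1, x_1*x_3**2 + 2*x_1 + x_3 + 2, x_2*x_3**2 - x_2*x_3 - 2*x_3**3 + 2*x_3**2 + 2*x_3 - 2}.

Since the reduced bases disagree, the two ideals are not the same.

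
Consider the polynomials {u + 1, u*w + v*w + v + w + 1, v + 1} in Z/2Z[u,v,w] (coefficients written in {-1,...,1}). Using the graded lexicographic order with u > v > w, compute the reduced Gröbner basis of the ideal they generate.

f_1 = u + 1, LT = u.
f_2 = u*w + v*w + v + w + 1, LT = u*w.
f_3 = v + 1, LT = v.

S(f_1,f_2): lcm = u*w. S = v*w + v + 1.
  leading term v*w: subtract (w)·f_3 from v*w + v + 1 → v + w + 1
  leading term v: subtract (1)·f_3 from v + w + 1 → w
  leading term w: no divisor's leading term divides it; move w to the remainder.
  remainder w ≠ 0; add g_4 = w to the basis.

S(f_1,f_3): leading monomials are coprime, so the S-polynomial reduces to 0 (Buchberger's first criterion).
S(f_2,f_3): leading monomials are coprime, so the S-polynomial reduces to 0 (Buchberger's first criterion).
S(f_1,g_4): leading monomials are coprime, so the S-polynomial reduces to 0 (Buchberger's first criterion).
S(f_2,g_4): lcm = u*w. S = v*w + v + w + 1.
  leading term v*w: subtract (w)·f_3 from v*w + v + w + 1 → v + 1
  leading term v: subtract (1)·f_3 from v + 1 → 0
  remainder 0.

S(f_3,g_4): leading monomials are coprime, so the S-polynomial reduces to 0 (Buchberger's first criterion).
Every S-polynomial of the final basis reduces to 0, so we have a Gröbner basis.
Inter-reduce: drop elements whose leading term is divisible by another's, tail-reduce, and make monic.

G = {u + 1, v + 1, w}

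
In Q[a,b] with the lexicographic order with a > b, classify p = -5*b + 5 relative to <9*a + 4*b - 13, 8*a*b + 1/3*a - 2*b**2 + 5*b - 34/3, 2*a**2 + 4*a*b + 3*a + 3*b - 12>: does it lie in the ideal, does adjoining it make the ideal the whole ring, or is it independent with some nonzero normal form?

First compute the reduced Gröbner basis of I by Buchberger's algorithm.
f_1 = 9*a + 4*b - 13, LT = a.
f_2 = 8*a*b + 1/3*a - 2*b**2 + 5*b - 34/3, LT = a*b.
f_3 = 2*a**2 + 4*a*b + 3*a + 3*b - 12, LT = a**2.

S(f_1,f_2): lcm = a*b. S = -1/24*a + 25/36*b**2 - 149/72*b + 17/12.
  reduce S modulo (f_1, f_2, f_3):
  remainder 25/36*b**2 - 443/216*b + 293/216 ≠ 0; add h_4 = 25/36*b**2 - 443/216*b + 293/216 to the basis.

S(f_1,f_3): lcm = a**2. S = -14/9*a*b - 53/18*a - 3/2*b + 6.
  reduce S modulo (f_1, f_2, f_3, h_4):
  remainder -4817/12150*b + 4817/12150 ≠ 0; add h_5 = -4817/12150*b + 4817/12150 to the basis.

The other S-polynomials (S(f_2,f_3), S(f_1,h_4), S(f_2,h_4), S(f_3,h_4), S(f_1,h_5), S(f_2,h_5), S(f_3,h_5), S(h_4,h_5)) all reduce to 0 modulo the current basis, so we have a Gröbner basis.
Inter-reduce: drop elements whose leading term is divisible by another's, tail-reduce, and make monic.
Reduced Gröbner basis: {a - 1, b - 1}.
Label its elements g_1 = a - 1, g_2 = b - 1.

Reduce p = -5*b + 5 modulo G:
  leading term b: subtract (-5)·g_2 from -5*b + 5 → 0
  normal form = 0.
Since the normal form is 0, p ∈ I.

-5*b + 5 lies in I (it reduces to 0).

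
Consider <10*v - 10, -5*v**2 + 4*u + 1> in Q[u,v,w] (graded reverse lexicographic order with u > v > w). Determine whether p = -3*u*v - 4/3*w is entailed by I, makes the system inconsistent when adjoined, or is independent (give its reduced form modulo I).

First compute the reduced Gröbner basis of I by Buchberger's algorithm.
f_1 = 10*v - 10, LT = v.
f_2 = -5*v**2 + 4*u + 1, LT = v**2.

S(f_1,f_2): lcm = v**2. S = 4/5*u - v + 1/5.
  reduce S modulo (f_1, f_2):
  remainder 4/5*u - 4/5 ≠ 0; add h_3 = 4/5*u - 4/5 to the basis.

The other S-polynomials (S(f_1,h_3), S(f_2,h_3)) all reduce to 0 modulo the current basis, so we have a Gröbner basis.
Inter-reduce: drop elements whose leading term is divisible by another's, tail-reduce, and make monic.
Reduced Gröbner basis: {u - 1, v - 1}.
Label its elements g_1 = u - 1, g_2 = v - 1.

Reduce p = -3*u*v - 4/3*w modulo G:
  leading term u*v: subtract (-3*v)·g_1 from -3*u*v - 4/3*w → -3*v - 4/3*w
  leading term v: subtract (-3)·g_2 from -3*v - 4/3*w → -4/3*w - 3
  leading term w: no divisor's leading term divides it; move -4/3*w to the remainder.
  leading term 1: no divisor's leading term divides it; move -3 to the remainder.
  normal form = -4/3*w - 3.
The normal form is nonzero, so p ∉ I. Since p minus its normal form lies in I, I + (p) = I + (r) where r = -4/3*w - 3; decide whether this ideal is the whole ring.
Run Buchberger on G together with r (pairs among the g_i already reduce to 0 since G is a Gröbner basis):
g_1 = u - 1, LT = u.
g_2 = v - 1, LT = v.
r = -4/3*w - 3, LT = w.

The S-polynomials (S(g_1,g_2), S(g_1,r), S(g_2,r)) all reduce to 0 modulo the current basis, so we have a Gröbner basis.
Inter-reduce: drop elements whose leading term is divisible by another's, tail-reduce, and make monic.
Reduced Gröbner basis: {u - 1, v - 1, w + 9/4}.
The reduced Gröbner basis of I + (p) is {u - 1, v - 1, w + 9/4} ≠ {1}, a proper ideal, so the enlarged system stays consistent: p is independent of I, with normal form -4/3*w - 3.

-3*u*v - 4/3*w is independent of I; its normal form modulo I is -4/3*w - 3.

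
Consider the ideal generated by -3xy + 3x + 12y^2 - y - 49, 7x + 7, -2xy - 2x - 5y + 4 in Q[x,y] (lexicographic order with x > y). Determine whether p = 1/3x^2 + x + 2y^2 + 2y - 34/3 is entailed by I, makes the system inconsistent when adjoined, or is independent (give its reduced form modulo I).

First compute the reduced Gröbner basis of I by Buchberger's algorithm.
f_1 = -3xy + 3x + 12y^2 - y - 49, LT = xy.
f_2 = 7x + 7, LT = x.
f_3 = -2xy - 2x - 5y + 4, LT = xy.

S(f_1,f_2): lcm = xy. S = -x - 4y^2 - 2/3y + 49/3.
  leading term x: subtract (-1/7)·f_2 from -x - 4y^2 - 2/3y + 49/3 → -4y^2 - 2/3y + 52/3
  leading term y^2: no divisor's leading term divides it; move -4y^2 to the remainder.
  leading term y: no divisor's leading term divides it; move -2/3y to the remainder.
  leading term 1: no divisor's leading term divides it; move 52/3 to the remainder.
  remainder -4y^2 - 2/3y + 52/3 ≠ 0; add h_4 = -4y^2 - 2/3y + 52/3 to the basis.

S(f_1,f_3): lcm = xy. S = -2x - 4y^2 - 13/6y + 55/3.
  leading term x: subtract (-2/7)·f_2 from -2x - 4y^2 - 13/6y + 55/3 → -4y^2 - 13/6y + 61/3
  leading term y^2: subtract (1)·h_4 from -4y^2 - 13/6y + 61/3 → -3/2y + 3
  leading term y: no divisor's leading term divides it; move -3/2y to the remainder.
  leading term 1: no divisor's leading term divides it; move 3 to the remainder.
  remainder -3/2y + 3 ≠ 0; add h_5 = -3/2y + 3 to the basis.

The other S-polynomials (S(f_2,f_3), S(f_1,h_4), S(f_2,h_4), S(f_3,h_4), S(f_1,h_5), S(f_2,h_5), S(f_3,h_5), S(h_4,h_5)) all reduce to 0 modulo the current basis, so we have a Gröbner basis.
Inter-reduce: drop elements whose leading term is divisible by another's, tail-reduce, and make monic.
Reduced Gröbner basis: {x + 1, y - 2}.
Label its elements g_1 = x + 1, g_2 = y - 2.

Reduce p = 1/3x^2 + x + 2y^2 + 2y - 34/3 modulo G:
  leading term x^2: subtract (1/3x)·g_1 from 1/3x^2 + x + 2y^2 + 2y - 34/3 → 2/3x + 2y^2 + 2y - 34/3
  leading term x: subtract (2/3)·g_1 from 2/3x + 2y^2 + 2y - 34/3 → 2y^2 + 2y - 12
  leading term y^2: subtract (2y)·g_2 from 2y^2 + 2y - 12 → 6y - 12
  leading term y: subtract (6)·g_2 from 6y - 12 → 0
  normal form = 0.
Since the normal form is 0, p ∈ I.

Ideal membership is decidable via reduction modulo a Gröbner basis.

1/3x^2 + x + 2y^2 + 2y - 34/3 lies in I (it reduces to 0).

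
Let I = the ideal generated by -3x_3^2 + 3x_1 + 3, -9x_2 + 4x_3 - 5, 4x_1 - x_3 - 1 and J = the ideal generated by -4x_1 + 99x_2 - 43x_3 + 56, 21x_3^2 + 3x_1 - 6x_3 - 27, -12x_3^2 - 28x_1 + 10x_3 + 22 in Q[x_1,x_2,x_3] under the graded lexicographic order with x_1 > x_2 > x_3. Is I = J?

Equality of ideals is decidable: compute both reduced Gröbner bases (unique for the ordering) and check whether they agree.
Buchberger on the first generating set:
f_1 = -3x_3^2 + 3x_1 + 3, LT = x_3^2.
f_2 = -9x_2 + 4x_3 - 5, LT = x_2.
f_3 = 4x_1 - x_3 - 1, LT = x_1.

The S-polynomials (S(f_1,f_2), S(f_1,f_3), S(f_2,f_3)) all reduce to 0 modulo the current basis, so we have a Gröbner basis.
Inter-reduce: drop elements whose leading term is divisible by another's, tail-reduce, and make monic.
Reduced Gröbner basis: {x_3^2 - 1/4x_3 - 5/4, x_1 - 1/4x_3 - 1/4, x_2 - 4/9x_3 + 5/9}.

Buchberger on the second generating set:
h_1 = -4x_1 + 99x_2 - 43x_3 + 56, LT = x_1.
h_2 = 21x_3^2 + 3x_1 - 6x_3 - 27, LT = x_3^2.
h_3 = -12x_3^2 - 28x_1 + 10x_3 + 22, LT = x_3^2.

S(h_2,h_3): lcm = x_3^2. S = -46/21x_1 + 23/42x_3 + 23/42.
  leading term x_1: subtract (23/42)·h_1 from -46/21x_1 + 23/42x_3 + 23/42 → -759/14x_2 + 506/21x_3 - 1265/42
  leading term x_2: no divisor's leading term divides it; move -759/14x_2 to the remainder.
  leading term x_3: no divisor's leading term divides it; move 506/21x_3 to the remainder.
  leading term 1: no divisor's leading term divides it; move -1265/42 to the remainder.
  remainder -759/14x_2 + 506/21x_3 - 1265/42 ≠ 0; add k_4 = -759/14x_2 + 506/21x_3 - 1265/42 to the basis.

The other S-polynomials (S(h_1,h_2), S(h_1,h_3), S(h_1,k_4), S(h_2,k_4), S(h_3,k_4)) all reduce to 0 modulo the current basis, so we have a Gröbner basis.
Inter-reduce: drop elements whose leading term is divisible by another's, tail-reduce, and make monic.
Reduced Gröbner basis: {x_3^2 - 1/4x_3 - 5/4, x_1 - 1/4x_3 - 1/4, x_2 - 4/9x_3 + 5/9}.

Same reduced basis, so the two generating sets span the same ideal.
The same test decides containment: I ⊆ J iff every generator of I reduces to 0 modulo a Gröbner basis of J.

Yes, the ideals are equal.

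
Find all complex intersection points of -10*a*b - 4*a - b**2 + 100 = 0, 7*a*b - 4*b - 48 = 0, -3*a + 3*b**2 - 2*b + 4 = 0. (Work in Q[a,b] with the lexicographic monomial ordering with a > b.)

{(4, 2)}

Compute a lex Gröbner basis by Buchberger's algorithm.
f_1 = -10*a*b - 4*a - b**2 + 100, LT = a*b.
f_2 = 7*a*b - 4*b - 48, LT = a*b.
f_3 = -3*a + 3*b**2 - 2*b + 4, LT = a.

S(f_1,f_2): lcm = a*b. S = 2/5*a + 1/10*b**2 + 4/7*b - 22/7.
  leading term a: subtract (-2/15)·f_3 from 2/5*a + 1/10*b**2 + 4/7*b - 22/7 → 1/2*b**2 + 32/105*b - 274/105
  leading term b**2: no divisor's leading term divides it; move 1/2*b**2 to the remainder.
  leading term b: no divisor's leading term divides it; move 32/105*b to the remainder.
  leading term 1: no divisor's leading term divides it; move -274/105 to the remainder.
  remainder 1/2*b**2 + 32/105*b - 274/105 ≠ 0; add h_4 = 1/2*b**2 + 32/105*b - 274/105 to the basis.

S(f_1,f_3): lcm = a*b. S = 2/5*a + b**3 - 17/30*b**2 + 4/3*b - 10.
  leading term a: subtract (-2/15)·f_3 from 2/5*a + b**3 - 17/30*b**2 + 4/3*b - 10 → b**3 - 1/6*b**2 + 16/15*b - 142/15
  leading term b**3: subtract (2*b)·h_4 from b**3 - 1/6*b**2 + 16/15*b - 142/15 → -163/210*b**2 + 44/7*b - 142/15
  leading term b**2: subtract (-163/105)·h_4 from -163/210*b**2 + 44/7*b - 142/15 → 74516/11025*b - 149032/11025
  leading term b: no divisor's leading term divides it; move 74516/11025*b to the remainder.
  leading term 1: no divisor's leading term divides it; move -149032/11025 to the remainder.
  remainder 74516/11025*b - 149032/11025 ≠ 0; add h_5 = 74516/11025*b - 149032/11025 to the basis.

The other S-polynomials (S(f_2,f_3), S(f_1,h_4), S(f_2,h_4), S(f_3,h_4), S(f_1,h_5), S(f_2,h_5), S(f_3,h_5), S(h_4,h_5)) all reduce to 0 modulo the current basis, so we have a Gröbner basis.
Inter-reduce: drop elements whose leading term is divisible by another's, tail-reduce, and make monic.
Reduced Gröbner basis: {a - 4, b - 2}.

A lex Gröbner basis eliminates variables successively. Here b - 2 depends only on b, with roots {2}; lifting each root through the earlier basis elements recovers the full solutions.
  b = 2: the earlier basis element becomes a - 4 = 0, giving a = 4 — point (4, 2).
Each listed point satisfies every original equation (direct substitution).
This is the nonlinear analogue of row-reducing a linear system.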